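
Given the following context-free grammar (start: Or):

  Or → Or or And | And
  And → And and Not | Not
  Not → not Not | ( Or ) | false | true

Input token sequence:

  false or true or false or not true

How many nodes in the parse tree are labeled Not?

5

[Or [Or [Or [Or [And [Not false]]] or [And [Not true]]] or [And [Not false]]] or [And [Not not [Not true]]]]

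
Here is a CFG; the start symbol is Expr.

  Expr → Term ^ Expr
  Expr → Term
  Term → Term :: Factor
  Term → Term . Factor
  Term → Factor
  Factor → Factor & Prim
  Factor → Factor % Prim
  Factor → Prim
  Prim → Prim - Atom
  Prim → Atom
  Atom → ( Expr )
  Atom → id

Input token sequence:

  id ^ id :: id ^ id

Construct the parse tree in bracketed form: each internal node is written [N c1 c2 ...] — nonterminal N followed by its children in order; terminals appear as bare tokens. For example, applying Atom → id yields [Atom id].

Expr
Term ^ Expr
Factor ^ Expr
Prim ^ Expr
Atom ^ Expr
id ^ Expr
id ^ Term ^ Expr
id ^ Term :: Factor ^ Expr
id ^ Factor :: Factor ^ Expr
id ^ Prim :: Factor ^ Expr
id ^ Atom :: Factor ^ Expr
id ^ id :: Factor ^ Expr
id ^ id :: Prim ^ Expr
id ^ id :: Atom ^ Expr
id ^ id :: id ^ Expr
id ^ id :: id ^ Term
id ^ id :: id ^ Factor
id ^ id :: id ^ Prim
id ^ id :: id ^ Atom
id ^ id :: id ^ id

[Expr [Term [Factor [Prim [Atom id]]]] ^ [Expr [Term [Term [Factor [Prim [Atom id]]]] :: [Factor [Prim [Atom id]]]] ^ [Expr [Term [Factor [Prim [Atom id]]]]]]]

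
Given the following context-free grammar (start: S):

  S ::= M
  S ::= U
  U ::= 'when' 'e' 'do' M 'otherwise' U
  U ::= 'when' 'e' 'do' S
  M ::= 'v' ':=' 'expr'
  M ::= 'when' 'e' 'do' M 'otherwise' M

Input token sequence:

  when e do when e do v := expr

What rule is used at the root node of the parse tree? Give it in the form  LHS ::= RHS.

S ::= U

[S [U when e do [S [U when e do [S [M v := expr]]]]]]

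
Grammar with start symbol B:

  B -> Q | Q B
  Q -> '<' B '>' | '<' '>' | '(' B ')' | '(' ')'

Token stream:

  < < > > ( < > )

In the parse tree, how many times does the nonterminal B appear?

4

[B [Q < [B [Q < >]] >] [B [Q ( [B [Q < >]] )]]]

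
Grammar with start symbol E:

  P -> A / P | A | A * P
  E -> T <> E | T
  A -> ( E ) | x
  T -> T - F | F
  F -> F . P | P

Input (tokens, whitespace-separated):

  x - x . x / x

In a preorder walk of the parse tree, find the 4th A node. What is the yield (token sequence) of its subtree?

x

[E [T [T [F [P [A x]]]] - [F [F [P [A x]]] . [P [A x] / [P [A x]]]]]]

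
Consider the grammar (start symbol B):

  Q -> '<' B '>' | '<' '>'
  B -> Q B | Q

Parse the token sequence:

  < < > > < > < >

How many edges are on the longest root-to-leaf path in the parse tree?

4

[B [Q < [B [Q < >]] >] [B [Q < >] [B [Q < >]]]]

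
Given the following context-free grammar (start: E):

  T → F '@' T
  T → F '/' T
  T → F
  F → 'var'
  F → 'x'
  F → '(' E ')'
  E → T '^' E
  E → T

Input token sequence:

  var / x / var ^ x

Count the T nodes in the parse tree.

4

[E [T [F var] / [T [F x] / [T [F var]]]] ^ [E [T [F x]]]]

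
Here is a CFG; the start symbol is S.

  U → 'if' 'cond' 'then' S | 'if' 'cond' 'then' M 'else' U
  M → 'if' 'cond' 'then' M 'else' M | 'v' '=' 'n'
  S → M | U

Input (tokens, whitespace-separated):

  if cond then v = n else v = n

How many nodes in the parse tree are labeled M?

3

[S [M if cond then [M v = n] else [M v = n]]]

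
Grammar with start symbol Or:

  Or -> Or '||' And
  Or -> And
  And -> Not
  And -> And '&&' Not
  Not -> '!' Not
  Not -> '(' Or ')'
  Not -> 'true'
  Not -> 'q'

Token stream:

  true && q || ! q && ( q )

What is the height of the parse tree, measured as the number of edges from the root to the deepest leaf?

6

[Or [Or [And [And [Not true]] && [Not q]]] || [And [And [Not ! [Not q]]] && [Not ( [Or [And [Not q]]] )]]]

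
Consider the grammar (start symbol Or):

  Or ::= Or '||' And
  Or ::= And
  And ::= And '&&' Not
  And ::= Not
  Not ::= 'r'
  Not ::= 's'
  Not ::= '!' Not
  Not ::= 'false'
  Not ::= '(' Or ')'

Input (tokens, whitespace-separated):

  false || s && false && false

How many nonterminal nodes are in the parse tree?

10

[Or [Or [And [Not false]]] || [And [And [And [Not s]] && [Not false]] && [Not false]]]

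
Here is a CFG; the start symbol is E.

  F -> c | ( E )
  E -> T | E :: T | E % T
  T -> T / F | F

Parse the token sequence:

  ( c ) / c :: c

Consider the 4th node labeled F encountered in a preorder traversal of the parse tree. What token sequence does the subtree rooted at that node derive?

[E [E [T [T [F ( [E [T [F c]]] )]] / [F c]]] :: [T [F c]]]

c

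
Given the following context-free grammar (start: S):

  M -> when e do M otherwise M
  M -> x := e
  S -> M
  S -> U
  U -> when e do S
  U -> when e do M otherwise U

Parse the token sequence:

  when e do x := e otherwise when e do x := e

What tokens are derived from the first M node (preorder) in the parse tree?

[S [U when e do [M x := e] otherwise [U when e do [S [M x := e]]]]]

x := e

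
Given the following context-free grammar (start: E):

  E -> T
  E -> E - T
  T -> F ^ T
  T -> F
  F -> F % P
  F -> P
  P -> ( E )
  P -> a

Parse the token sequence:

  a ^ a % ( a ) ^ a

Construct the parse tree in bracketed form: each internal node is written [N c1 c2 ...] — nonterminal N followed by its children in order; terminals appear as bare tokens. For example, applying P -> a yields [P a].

[E [T [F [P a]] ^ [T [F [F [P a]] % [P ( [E [T [F [P a]]]] )]] ^ [T [F [P a]]]]]]

E
T
F ^ T
P ^ T
a ^ T
a ^ F ^ T
a ^ F % P ^ T
a ^ P % P ^ T
a ^ a % P ^ T
a ^ a % ( E ) ^ T
a ^ a % ( T ) ^ T
a ^ a % ( F ) ^ T
a ^ a % ( P ) ^ T
a ^ a % ( a ) ^ T
a ^ a % ( a ) ^ F
a ^ a % ( a ) ^ P
a ^ a % ( a ) ^ a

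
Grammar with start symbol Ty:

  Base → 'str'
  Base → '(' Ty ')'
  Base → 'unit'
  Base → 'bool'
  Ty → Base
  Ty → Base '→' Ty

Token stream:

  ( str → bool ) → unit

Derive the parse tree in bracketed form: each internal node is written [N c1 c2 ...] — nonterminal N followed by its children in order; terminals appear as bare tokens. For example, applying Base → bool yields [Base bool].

Ty
Base → Ty
( Ty ) → Ty
( Base → Ty ) → Ty
( str → Ty ) → Ty
( str → Base ) → Ty
( str → bool ) → Ty
( str → bool ) → Base
( str → bool ) → unit

[Ty [Base ( [Ty [Base str] → [Ty [Base bool]]] )] → [Ty [Base unit]]]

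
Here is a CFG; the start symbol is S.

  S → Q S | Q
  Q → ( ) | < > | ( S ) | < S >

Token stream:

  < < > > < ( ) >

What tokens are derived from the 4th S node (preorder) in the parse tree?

[S [Q < [S [Q < >]] >] [S [Q < [S [Q ( )]] >]]]

( )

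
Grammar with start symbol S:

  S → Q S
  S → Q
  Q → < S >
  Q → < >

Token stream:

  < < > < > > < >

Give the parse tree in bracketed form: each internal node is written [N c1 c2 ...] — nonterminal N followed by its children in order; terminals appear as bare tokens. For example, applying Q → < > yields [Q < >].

[S [Q < [S [Q < >] [S [Q < >]]] >] [S [Q < >]]]

S
Q S
< S > S
< Q S > S
< < > S > S
< < > Q > S
< < > < > > S
< < > < > > Q
< < > < > > < >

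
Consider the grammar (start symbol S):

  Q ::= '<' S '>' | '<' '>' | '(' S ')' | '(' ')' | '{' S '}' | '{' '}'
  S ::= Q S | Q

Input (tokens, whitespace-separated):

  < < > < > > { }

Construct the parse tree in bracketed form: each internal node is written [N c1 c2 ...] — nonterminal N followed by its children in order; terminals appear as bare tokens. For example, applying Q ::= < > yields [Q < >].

[S [Q < [S [Q < >] [S [Q < >]]] >] [S [Q { }]]]

S
Q S
< S > S
< Q S > S
< < > S > S
< < > Q > S
< < > < > > S
< < > < > > Q
< < > < > > { }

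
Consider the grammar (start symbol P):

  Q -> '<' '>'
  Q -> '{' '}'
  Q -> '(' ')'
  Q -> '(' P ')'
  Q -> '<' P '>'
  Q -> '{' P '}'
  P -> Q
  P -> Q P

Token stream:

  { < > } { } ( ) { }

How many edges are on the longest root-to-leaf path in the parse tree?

[P [Q { [P [Q < >]] }] [P [Q { }] [P [Q ( )] [P [Q { }]]]]]

5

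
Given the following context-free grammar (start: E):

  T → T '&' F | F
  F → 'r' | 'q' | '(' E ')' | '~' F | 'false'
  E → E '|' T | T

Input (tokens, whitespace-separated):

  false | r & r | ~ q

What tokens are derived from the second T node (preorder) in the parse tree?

[E [E [E [T [F false]]] | [T [T [F r]] & [F r]]] | [T [F ~ [F q]]]]

r & r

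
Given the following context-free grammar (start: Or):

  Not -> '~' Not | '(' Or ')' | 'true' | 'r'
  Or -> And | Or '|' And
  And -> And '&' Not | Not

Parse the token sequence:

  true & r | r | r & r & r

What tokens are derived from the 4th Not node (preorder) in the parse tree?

r

[Or [Or [Or [And [And [Not true]] & [Not r]]] | [And [Not r]]] | [And [And [And [Not r]] & [Not r]] & [Not r]]]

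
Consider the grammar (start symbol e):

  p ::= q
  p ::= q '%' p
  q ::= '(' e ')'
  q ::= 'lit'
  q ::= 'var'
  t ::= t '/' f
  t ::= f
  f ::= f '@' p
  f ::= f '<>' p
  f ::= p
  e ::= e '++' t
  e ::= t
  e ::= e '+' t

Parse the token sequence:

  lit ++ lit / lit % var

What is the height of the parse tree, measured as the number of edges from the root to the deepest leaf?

6

[e [e [t [f [p [q lit]]]]] ++ [t [t [f [p [q lit]]]] / [f [p [q lit] % [p [q var]]]]]]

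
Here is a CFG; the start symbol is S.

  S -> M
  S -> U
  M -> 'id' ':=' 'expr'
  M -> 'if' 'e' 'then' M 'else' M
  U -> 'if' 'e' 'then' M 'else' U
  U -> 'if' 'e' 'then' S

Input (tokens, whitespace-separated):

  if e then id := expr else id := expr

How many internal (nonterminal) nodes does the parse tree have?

4

[S [M if e then [M id := expr] else [M id := expr]]]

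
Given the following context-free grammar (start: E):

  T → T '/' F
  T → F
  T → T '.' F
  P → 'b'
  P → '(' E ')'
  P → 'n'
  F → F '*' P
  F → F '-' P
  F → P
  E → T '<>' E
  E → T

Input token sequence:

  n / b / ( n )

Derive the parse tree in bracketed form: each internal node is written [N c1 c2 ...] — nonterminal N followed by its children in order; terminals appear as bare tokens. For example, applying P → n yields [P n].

E
T
T / F
T / F / F
F / F / F
P / F / F
n / F / F
n / P / F
n / b / F
n / b / P
n / b / ( E )
n / b / ( T )
n / b / ( F )
n / b / ( P )
n / b / ( n )

[E [T [T [T [F [P n]]] / [F [P b]]] / [F [P ( [E [T [F [P n]]]] )]]]]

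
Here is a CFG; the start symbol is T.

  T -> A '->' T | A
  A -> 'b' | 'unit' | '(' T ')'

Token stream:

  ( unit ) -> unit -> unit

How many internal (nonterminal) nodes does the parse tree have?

[T [A ( [T [A unit]] )] -> [T [A unit] -> [T [A unit]]]]

8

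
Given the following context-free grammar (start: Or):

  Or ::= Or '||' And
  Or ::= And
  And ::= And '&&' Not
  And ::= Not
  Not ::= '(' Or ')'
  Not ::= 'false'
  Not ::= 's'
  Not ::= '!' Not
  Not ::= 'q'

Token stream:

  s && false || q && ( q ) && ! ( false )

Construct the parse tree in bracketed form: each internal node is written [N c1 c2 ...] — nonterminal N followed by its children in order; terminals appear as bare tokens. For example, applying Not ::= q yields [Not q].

Or
Or || And
And || And
And && Not || And
Not && Not || And
s && Not || And
s && false || And
s && false || And && Not
s && false || And && Not && Not
s && false || Not && Not && Not
s && false || q && Not && Not
s && false || q && ( Or ) && Not
s && false || q && ( And ) && Not
s && false || q && ( Not ) && Not
s && false || q && ( q ) && Not
s && false || q && ( q ) && ! Not
s && false || q && ( q ) && ! ( Or )
s && false || q && ( q ) && ! ( And )
s && false || q && ( q ) && ! ( Not )
s && false || q && ( q ) && ! ( false )

[Or [Or [And [And [Not s]] && [Not false]]] || [And [And [And [Not q]] && [Not ( [Or [And [Not q]]] )]] && [Not ! [Not ( [Or [And [Not false]]] )]]]]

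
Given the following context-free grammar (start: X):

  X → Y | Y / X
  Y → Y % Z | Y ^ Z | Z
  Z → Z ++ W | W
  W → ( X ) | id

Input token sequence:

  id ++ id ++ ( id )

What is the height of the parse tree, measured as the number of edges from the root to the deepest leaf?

8

[X [Y [Z [Z [Z [W id]] ++ [W id]] ++ [W ( [X [Y [Z [W id]]]] )]]]]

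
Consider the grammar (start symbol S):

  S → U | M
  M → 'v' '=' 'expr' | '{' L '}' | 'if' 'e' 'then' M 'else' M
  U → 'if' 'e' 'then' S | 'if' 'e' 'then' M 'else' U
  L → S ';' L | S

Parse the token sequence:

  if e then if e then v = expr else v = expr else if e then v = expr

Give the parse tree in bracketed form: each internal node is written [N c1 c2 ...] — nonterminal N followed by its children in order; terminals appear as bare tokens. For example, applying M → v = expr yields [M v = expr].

S
U
if e then M else U
if e then if e then M else M else U
if e then if e then v = expr else M else U
if e then if e then v = expr else v = expr else U
if e then if e then v = expr else v = expr else if e then S
if e then if e then v = expr else v = expr else if e then M
if e then if e then v = expr else v = expr else if e then v = expr

[S [U if e then [M if e then [M v = expr] else [M v = expr]] else [U if e then [S [M v = expr]]]]]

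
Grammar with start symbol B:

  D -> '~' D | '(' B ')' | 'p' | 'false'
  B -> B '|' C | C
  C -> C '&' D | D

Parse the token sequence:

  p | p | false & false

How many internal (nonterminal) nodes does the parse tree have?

11

[B [B [B [C [D p]]] | [C [D p]]] | [C [C [D false]] & [D false]]]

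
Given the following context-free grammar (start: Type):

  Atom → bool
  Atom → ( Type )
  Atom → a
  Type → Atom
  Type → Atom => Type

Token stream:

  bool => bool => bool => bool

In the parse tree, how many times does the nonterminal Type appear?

[Type [Atom bool] => [Type [Atom bool] => [Type [Atom bool] => [Type [Atom bool]]]]]

4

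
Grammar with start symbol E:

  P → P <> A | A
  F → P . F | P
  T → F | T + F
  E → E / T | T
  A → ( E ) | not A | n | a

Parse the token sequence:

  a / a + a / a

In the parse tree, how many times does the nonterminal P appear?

4

[E [E [E [T [F [P [A a]]]]] / [T [T [F [P [A a]]]] + [F [P [A a]]]]] / [T [F [P [A a]]]]]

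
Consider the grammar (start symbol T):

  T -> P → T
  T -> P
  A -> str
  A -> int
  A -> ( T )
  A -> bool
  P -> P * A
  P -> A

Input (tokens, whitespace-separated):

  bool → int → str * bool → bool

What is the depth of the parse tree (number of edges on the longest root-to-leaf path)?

6

[T [P [A bool]] → [T [P [A int]] → [T [P [P [A str]] * [A bool]] → [T [P [A bool]]]]]]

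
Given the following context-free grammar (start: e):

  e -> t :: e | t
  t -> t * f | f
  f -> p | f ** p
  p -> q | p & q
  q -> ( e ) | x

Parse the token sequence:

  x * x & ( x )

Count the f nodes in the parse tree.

3

[e [t [t [f [p [q x]]]] * [f [p [p [q x]] & [q ( [e [t [f [p [q x]]]]] )]]]]]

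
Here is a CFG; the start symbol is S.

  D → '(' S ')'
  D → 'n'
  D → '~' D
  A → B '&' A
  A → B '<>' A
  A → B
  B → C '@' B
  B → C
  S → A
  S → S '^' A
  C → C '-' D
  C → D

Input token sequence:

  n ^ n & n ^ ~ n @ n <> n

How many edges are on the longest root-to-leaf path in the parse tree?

7

[S [S [S [A [B [C [D n]]]]] ^ [A [B [C [D n]]] & [A [B [C [D n]]]]]] ^ [A [B [C [D ~ [D n]]] @ [B [C [D n]]]] <> [A [B [C [D n]]]]]]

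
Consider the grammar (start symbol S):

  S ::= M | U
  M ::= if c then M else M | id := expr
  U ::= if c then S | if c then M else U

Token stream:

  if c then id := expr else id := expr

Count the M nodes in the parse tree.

3

[S [M if c then [M id := expr] else [M id := expr]]]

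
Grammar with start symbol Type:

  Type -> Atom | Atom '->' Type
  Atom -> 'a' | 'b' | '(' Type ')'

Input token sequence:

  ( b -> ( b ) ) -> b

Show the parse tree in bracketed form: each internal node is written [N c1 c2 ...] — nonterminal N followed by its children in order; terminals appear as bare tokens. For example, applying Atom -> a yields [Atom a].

[Type [Atom ( [Type [Atom b] -> [Type [Atom ( [Type [Atom b]] )]]] )] -> [Type [Atom b]]]

Type
Atom -> Type
( Type ) -> Type
( Atom -> Type ) -> Type
( b -> Type ) -> Type
( b -> Atom ) -> Type
( b -> ( Type ) ) -> Type
( b -> ( Atom ) ) -> Type
( b -> ( b ) ) -> Type
( b -> ( b ) ) -> Atom
( b -> ( b ) ) -> b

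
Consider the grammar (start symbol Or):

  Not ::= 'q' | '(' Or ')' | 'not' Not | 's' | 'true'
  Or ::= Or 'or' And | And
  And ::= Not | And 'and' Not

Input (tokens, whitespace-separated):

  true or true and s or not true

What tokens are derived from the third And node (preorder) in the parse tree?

[Or [Or [Or [And [Not true]]] or [And [And [Not true]] and [Not s]]] or [And [Not not [Not true]]]]

true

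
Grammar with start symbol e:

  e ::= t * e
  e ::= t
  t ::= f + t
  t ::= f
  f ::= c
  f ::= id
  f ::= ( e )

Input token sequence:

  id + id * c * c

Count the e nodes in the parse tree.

[e [t [f id] + [t [f id]]] * [e [t [f c]] * [e [t [f c]]]]]

3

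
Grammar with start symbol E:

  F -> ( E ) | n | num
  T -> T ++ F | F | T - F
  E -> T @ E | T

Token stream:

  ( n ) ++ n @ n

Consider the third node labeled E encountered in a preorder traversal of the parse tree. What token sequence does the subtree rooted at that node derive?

[E [T [T [F ( [E [T [F n]]] )]] ++ [F n]] @ [E [T [F n]]]]

n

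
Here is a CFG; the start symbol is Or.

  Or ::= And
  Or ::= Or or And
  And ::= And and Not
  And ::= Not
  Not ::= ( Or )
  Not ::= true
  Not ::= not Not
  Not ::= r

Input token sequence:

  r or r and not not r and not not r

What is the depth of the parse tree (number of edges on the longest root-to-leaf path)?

[Or [Or [And [Not r]]] or [And [And [And [Not r]] and [Not not [Not not [Not r]]]] and [Not not [Not not [Not r]]]]]

6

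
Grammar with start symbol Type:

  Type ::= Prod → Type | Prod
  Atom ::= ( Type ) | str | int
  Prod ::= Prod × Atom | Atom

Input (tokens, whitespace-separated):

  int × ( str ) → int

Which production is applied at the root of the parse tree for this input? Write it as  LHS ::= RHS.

Type ::= Prod → Type

[Type [Prod [Prod [Atom int]] × [Atom ( [Type [Prod [Atom str]]] )]] → [Type [Prod [Atom int]]]]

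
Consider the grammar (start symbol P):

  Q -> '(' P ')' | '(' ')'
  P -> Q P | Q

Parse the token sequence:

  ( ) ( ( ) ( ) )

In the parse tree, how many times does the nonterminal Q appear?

4

[P [Q ( )] [P [Q ( [P [Q ( )] [P [Q ( )]]] )]]]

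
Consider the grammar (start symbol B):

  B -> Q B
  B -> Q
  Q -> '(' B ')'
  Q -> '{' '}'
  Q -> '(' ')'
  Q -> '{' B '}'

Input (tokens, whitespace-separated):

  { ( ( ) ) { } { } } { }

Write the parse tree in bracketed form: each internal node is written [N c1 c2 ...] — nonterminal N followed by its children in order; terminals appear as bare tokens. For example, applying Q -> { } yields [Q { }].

[B [Q { [B [Q ( [B [Q ( )]] )] [B [Q { }] [B [Q { }]]]] }] [B [Q { }]]]

B
Q B
{ B } B
{ Q B } B
{ ( B ) B } B
{ ( Q ) B } B
{ ( ( ) ) B } B
{ ( ( ) ) Q B } B
{ ( ( ) ) { } B } B
{ ( ( ) ) { } Q } B
{ ( ( ) ) { } { } } B
{ ( ( ) ) { } { } } Q
{ ( ( ) ) { } { } } { }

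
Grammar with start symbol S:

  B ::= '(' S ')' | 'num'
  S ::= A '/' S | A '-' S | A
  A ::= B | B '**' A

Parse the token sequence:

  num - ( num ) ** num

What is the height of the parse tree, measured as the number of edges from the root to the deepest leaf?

7

[S [A [B num]] - [S [A [B ( [S [A [B num]]] )] ** [A [B num]]]]]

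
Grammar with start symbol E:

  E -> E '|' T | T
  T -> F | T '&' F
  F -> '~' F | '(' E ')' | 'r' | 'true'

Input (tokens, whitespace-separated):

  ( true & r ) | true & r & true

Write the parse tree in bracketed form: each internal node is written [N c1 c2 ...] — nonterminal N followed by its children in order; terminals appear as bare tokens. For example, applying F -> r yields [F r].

[E [E [T [F ( [E [T [T [F true]] & [F r]]] )]]] | [T [T [T [F true]] & [F r]] & [F true]]]

E
E | T
T | T
F | T
( E ) | T
( T ) | T
( T & F ) | T
( F & F ) | T
( true & F ) | T
( true & r ) | T
( true & r ) | T & F
( true & r ) | T & F & F
( true & r ) | F & F & F
( true & r ) | true & F & F
( true & r ) | true & r & F
( true & r ) | true & r & true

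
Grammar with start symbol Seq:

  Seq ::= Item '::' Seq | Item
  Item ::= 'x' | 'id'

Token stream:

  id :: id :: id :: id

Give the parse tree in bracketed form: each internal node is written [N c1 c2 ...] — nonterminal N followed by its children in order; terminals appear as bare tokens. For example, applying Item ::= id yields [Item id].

[Seq [Item id] :: [Seq [Item id] :: [Seq [Item id] :: [Seq [Item id]]]]]

Seq
Item :: Seq
id :: Seq
id :: Item :: Seq
id :: id :: Seq
id :: id :: Item :: Seq
id :: id :: id :: Seq
id :: id :: id :: Item
id :: id :: id :: id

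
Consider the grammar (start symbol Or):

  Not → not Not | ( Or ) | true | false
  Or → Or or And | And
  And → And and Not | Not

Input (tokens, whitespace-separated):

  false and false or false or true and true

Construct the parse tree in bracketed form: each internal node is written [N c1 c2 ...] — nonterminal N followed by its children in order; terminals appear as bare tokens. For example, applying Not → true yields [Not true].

[Or [Or [Or [And [And [Not false]] and [Not false]]] or [And [Not false]]] or [And [And [Not true]] and [Not true]]]

Or
Or or And
Or or And or And
And or And or And
And and Not or And or And
Not and Not or And or And
false and Not or And or And
false and false or And or And
false and false or Not or And
false and false or false or And
false and false or false or And and Not
false and false or false or Not and Not
false and false or false or true and Not
false and false or false or true and true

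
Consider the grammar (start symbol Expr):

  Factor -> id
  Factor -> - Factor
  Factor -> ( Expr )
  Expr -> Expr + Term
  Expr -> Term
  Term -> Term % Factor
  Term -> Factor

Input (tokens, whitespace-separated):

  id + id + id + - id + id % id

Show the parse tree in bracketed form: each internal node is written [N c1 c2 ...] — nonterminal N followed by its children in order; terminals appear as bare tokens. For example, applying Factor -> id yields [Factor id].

Expr
Expr + Term
Expr + Term + Term
Expr + Term + Term + Term
Expr + Term + Term + Term + Term
Term + Term + Term + Term + Term
Factor + Term + Term + Term + Term
id + Term + Term + Term + Term
id + Factor + Term + Term + Term
id + id + Term + Term + Term
id + id + Factor + Term + Term
id + id + id + Term + Term
id + id + id + Factor + Term
id + id + id + - Factor + Term
id + id + id + - id + Term
id + id + id + - id + Term % Factor
id + id + id + - id + Factor % Factor
id + id + id + - id + id % Factor
id + id + id + - id + id % id

[Expr [Expr [Expr [Expr [Expr [Term [Factor id]]] + [Term [Factor id]]] + [Term [Factor id]]] + [Term [Factor - [Factor id]]]] + [Term [Term [Factor id]] % [Factor id]]]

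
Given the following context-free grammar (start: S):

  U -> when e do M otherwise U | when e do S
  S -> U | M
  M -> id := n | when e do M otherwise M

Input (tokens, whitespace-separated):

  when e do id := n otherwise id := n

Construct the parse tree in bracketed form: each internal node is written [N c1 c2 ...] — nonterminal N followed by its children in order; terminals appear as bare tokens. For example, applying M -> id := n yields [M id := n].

[S [M when e do [M id := n] otherwise [M id := n]]]

S
M
when e do M otherwise M
when e do id := n otherwise M
when e do id := n otherwise id := n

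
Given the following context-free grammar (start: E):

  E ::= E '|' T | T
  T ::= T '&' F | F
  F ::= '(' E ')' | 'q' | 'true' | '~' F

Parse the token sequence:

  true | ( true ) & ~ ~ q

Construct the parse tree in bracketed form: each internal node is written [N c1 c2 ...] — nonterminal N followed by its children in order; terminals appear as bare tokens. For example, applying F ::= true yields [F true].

E
E | T
T | T
F | T
true | T
true | T & F
true | F & F
true | ( E ) & F
true | ( T ) & F
true | ( F ) & F
true | ( true ) & F
true | ( true ) & ~ F
true | ( true ) & ~ ~ F
true | ( true ) & ~ ~ q

[E [E [T [F true]]] | [T [T [F ( [E [T [F true]]] )]] & [F ~ [F ~ [F q]]]]]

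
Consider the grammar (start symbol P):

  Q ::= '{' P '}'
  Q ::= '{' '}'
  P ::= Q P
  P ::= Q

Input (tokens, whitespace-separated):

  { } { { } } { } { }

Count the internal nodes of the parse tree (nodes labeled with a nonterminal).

[P [Q { }] [P [Q { [P [Q { }]] }] [P [Q { }] [P [Q { }]]]]]

10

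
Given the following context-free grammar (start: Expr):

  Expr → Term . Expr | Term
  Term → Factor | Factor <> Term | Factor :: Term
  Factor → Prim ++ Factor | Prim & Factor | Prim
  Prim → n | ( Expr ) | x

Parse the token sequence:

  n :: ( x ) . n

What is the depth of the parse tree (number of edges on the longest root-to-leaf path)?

9

[Expr [Term [Factor [Prim n]] :: [Term [Factor [Prim ( [Expr [Term [Factor [Prim x]]]] )]]]] . [Expr [Term [Factor [Prim n]]]]]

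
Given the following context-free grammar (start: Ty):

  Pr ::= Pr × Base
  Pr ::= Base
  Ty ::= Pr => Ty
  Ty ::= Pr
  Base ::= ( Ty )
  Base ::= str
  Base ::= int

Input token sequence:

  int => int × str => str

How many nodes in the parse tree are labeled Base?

4

[Ty [Pr [Base int]] => [Ty [Pr [Pr [Base int]] × [Base str]] => [Ty [Pr [Base str]]]]]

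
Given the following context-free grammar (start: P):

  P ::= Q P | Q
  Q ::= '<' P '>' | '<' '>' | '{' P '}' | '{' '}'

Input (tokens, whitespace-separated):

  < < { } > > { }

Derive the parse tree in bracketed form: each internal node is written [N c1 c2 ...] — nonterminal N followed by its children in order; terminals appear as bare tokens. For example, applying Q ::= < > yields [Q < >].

P
Q P
< P > P
< Q > P
< < P > > P
< < Q > > P
< < { } > > P
< < { } > > Q
< < { } > > { }

[P [Q < [P [Q < [P [Q { }]] >]] >] [P [Q { }]]]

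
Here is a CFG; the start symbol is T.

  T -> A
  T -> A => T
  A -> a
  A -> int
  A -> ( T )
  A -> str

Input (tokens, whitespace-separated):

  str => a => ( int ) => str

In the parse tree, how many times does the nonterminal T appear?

5

[T [A str] => [T [A a] => [T [A ( [T [A int]] )] => [T [A str]]]]]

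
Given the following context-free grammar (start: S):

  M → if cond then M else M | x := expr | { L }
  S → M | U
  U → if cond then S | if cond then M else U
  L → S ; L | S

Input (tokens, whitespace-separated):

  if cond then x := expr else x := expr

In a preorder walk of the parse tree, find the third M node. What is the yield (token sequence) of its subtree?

x := expr

[S [M if cond then [M x := expr] else [M x := expr]]]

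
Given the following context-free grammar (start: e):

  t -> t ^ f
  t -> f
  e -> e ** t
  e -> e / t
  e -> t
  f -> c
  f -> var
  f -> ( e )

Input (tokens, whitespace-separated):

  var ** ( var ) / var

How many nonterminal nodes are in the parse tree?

12

[e [e [e [t [f var]]] ** [t [f ( [e [t [f var]]] )]]] / [t [f var]]]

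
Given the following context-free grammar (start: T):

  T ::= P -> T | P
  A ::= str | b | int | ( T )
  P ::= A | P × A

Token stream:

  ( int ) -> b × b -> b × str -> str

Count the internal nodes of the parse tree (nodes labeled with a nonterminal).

19

[T [P [A ( [T [P [A int]]] )]] -> [T [P [P [A b]] × [A b]] -> [T [P [P [A b]] × [A str]] -> [T [P [A str]]]]]]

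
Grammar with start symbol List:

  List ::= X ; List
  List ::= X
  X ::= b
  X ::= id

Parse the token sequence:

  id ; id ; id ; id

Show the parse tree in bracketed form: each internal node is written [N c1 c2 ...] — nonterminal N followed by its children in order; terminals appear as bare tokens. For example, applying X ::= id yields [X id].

List
X ; List
id ; List
id ; X ; List
id ; id ; List
id ; id ; X ; List
id ; id ; id ; List
id ; id ; id ; X
id ; id ; id ; id

[List [X id] ; [List [X id] ; [List [X id] ; [List [X id]]]]]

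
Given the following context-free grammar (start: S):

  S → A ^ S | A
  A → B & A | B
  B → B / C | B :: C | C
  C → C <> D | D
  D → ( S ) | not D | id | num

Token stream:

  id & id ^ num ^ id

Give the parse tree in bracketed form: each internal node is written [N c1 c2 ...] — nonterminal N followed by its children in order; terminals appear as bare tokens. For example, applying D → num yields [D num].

S
A ^ S
B & A ^ S
C & A ^ S
D & A ^ S
id & A ^ S
id & B ^ S
id & C ^ S
id & D ^ S
id & id ^ S
id & id ^ A ^ S
id & id ^ B ^ S
id & id ^ C ^ S
id & id ^ D ^ S
id & id ^ num ^ S
id & id ^ num ^ A
id & id ^ num ^ B
id & id ^ num ^ C
id & id ^ num ^ D
id & id ^ num ^ id

[S [A [B [C [D id]]] & [A [B [C [D id]]]]] ^ [S [A [B [C [D num]]]] ^ [S [A [B [C [D id]]]]]]]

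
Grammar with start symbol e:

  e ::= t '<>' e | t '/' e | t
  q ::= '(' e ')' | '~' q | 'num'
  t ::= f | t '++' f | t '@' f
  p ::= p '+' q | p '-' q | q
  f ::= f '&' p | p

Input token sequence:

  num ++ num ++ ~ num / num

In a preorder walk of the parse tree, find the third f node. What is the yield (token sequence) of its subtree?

~ num

[e [t [t [t [f [p [q num]]]] ++ [f [p [q num]]]] ++ [f [p [q ~ [q num]]]]] / [e [t [f [p [q num]]]]]]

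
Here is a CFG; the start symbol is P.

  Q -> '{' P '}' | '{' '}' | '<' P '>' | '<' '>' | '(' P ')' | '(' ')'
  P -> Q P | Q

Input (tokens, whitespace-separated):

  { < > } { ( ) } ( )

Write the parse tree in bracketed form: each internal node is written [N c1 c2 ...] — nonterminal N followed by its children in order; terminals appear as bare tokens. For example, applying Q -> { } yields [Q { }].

[P [Q { [P [Q < >]] }] [P [Q { [P [Q ( )]] }] [P [Q ( )]]]]

P
Q P
{ P } P
{ Q } P
{ < > } P
{ < > } Q P
{ < > } { P } P
{ < > } { Q } P
{ < > } { ( ) } P
{ < > } { ( ) } Q
{ < > } { ( ) } ( )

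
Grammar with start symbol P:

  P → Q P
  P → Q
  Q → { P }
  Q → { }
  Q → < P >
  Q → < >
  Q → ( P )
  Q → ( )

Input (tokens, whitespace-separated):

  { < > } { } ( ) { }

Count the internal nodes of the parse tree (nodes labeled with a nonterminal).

10

[P [Q { [P [Q < >]] }] [P [Q { }] [P [Q ( )] [P [Q { }]]]]]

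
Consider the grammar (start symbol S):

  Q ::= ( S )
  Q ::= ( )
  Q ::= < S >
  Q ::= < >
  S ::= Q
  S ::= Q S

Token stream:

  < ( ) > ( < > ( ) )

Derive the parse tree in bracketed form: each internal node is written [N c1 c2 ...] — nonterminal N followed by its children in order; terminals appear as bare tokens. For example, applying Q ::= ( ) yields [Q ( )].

S
Q S
< S > S
< Q > S
< ( ) > S
< ( ) > Q
< ( ) > ( S )
< ( ) > ( Q S )
< ( ) > ( < > S )
< ( ) > ( < > Q )
< ( ) > ( < > ( ) )

[S [Q < [S [Q ( )]] >] [S [Q ( [S [Q < >] [S [Q ( )]]] )]]]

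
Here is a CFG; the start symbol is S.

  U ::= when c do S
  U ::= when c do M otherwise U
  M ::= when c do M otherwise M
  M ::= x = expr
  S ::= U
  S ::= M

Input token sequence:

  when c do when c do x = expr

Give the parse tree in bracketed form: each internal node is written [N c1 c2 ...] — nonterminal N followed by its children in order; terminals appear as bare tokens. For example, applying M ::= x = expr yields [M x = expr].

[S [U when c do [S [U when c do [S [M x = expr]]]]]]

S
U
when c do S
when c do U
when c do when c do S
when c do when c do M
when c do when c do x = expr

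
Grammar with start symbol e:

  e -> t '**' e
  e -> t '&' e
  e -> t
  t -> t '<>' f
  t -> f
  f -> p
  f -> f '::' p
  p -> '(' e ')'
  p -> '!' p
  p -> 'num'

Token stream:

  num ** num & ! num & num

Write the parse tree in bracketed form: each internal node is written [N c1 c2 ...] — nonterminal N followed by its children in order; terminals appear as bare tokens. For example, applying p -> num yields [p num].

[e [t [f [p num]]] ** [e [t [f [p num]]] & [e [t [f [p ! [p num]]]] & [e [t [f [p num]]]]]]]

e
t ** e
f ** e
p ** e
num ** e
num ** t & e
num ** f & e
num ** p & e
num ** num & e
num ** num & t & e
num ** num & f & e
num ** num & p & e
num ** num & ! p & e
num ** num & ! num & e
num ** num & ! num & t
num ** num & ! num & f
num ** num & ! num & p
num ** num & ! num & num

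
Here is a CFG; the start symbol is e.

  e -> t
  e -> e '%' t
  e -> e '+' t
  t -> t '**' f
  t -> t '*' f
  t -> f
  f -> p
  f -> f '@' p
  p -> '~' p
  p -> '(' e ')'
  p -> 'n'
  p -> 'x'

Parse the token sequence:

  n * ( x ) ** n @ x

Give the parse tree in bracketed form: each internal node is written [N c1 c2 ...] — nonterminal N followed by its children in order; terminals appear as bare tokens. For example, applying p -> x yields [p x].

[e [t [t [t [f [p n]]] * [f [p ( [e [t [f [p x]]]] )]]] ** [f [f [p n]] @ [p x]]]]

e
t
t ** f
t * f ** f
f * f ** f
p * f ** f
n * f ** f
n * p ** f
n * ( e ) ** f
n * ( t ) ** f
n * ( f ) ** f
n * ( p ) ** f
n * ( x ) ** f
n * ( x ) ** f @ p
n * ( x ) ** p @ p
n * ( x ) ** n @ p
n * ( x ) ** n @ x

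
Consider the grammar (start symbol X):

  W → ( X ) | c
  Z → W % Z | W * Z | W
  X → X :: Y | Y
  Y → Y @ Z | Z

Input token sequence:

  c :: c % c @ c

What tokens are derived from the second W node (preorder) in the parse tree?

c

[X [X [Y [Z [W c]]]] :: [Y [Y [Z [W c] % [Z [W c]]]] @ [Z [W c]]]]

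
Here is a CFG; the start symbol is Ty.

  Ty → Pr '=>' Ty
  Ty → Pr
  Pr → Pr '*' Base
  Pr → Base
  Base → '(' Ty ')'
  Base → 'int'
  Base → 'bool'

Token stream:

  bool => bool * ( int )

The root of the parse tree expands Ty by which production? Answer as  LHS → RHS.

Ty → Pr '=>' Ty

[Ty [Pr [Base bool]] => [Ty [Pr [Pr [Base bool]] * [Base ( [Ty [Pr [Base int]]] )]]]]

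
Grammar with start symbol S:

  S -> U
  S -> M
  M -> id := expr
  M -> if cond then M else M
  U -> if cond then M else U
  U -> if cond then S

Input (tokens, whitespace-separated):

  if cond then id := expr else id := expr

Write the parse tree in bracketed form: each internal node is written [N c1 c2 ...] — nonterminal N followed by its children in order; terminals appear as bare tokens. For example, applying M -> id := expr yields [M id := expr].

S
M
if cond then M else M
if cond then id := expr else M
if cond then id := expr else id := expr

[S [M if cond then [M id := expr] else [M id := expr]]]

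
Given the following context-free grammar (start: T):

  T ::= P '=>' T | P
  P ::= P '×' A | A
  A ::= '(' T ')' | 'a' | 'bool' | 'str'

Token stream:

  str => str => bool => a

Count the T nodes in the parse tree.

4

[T [P [A str]] => [T [P [A str]] => [T [P [A bool]] => [T [P [A a]]]]]]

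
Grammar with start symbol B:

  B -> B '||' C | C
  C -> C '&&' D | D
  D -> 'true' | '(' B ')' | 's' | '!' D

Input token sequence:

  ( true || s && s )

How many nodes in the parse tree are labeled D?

[B [C [D ( [B [B [C [D true]]] || [C [C [D s]] && [D s]]] )]]]

4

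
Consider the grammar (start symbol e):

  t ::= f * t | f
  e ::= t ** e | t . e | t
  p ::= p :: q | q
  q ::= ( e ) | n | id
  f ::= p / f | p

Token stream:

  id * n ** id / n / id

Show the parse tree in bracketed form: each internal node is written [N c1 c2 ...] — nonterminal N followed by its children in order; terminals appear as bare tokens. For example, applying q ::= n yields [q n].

e
t ** e
f * t ** e
p * t ** e
q * t ** e
id * t ** e
id * f ** e
id * p ** e
id * q ** e
id * n ** e
id * n ** t
id * n ** f
id * n ** p / f
id * n ** q / f
id * n ** id / f
id * n ** id / p / f
id * n ** id / q / f
id * n ** id / n / f
id * n ** id / n / p
id * n ** id / n / q
id * n ** id / n / id

[e [t [f [p [q id]]] * [t [f [p [q n]]]]] ** [e [t [f [p [q id]] / [f [p [q n]] / [f [p [q id]]]]]]]]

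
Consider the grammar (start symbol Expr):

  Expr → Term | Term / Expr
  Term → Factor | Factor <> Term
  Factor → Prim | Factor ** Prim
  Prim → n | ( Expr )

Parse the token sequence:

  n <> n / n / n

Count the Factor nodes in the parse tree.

[Expr [Term [Factor [Prim n]] <> [Term [Factor [Prim n]]]] / [Expr [Term [Factor [Prim n]]] / [Expr [Term [Factor [Prim n]]]]]]

4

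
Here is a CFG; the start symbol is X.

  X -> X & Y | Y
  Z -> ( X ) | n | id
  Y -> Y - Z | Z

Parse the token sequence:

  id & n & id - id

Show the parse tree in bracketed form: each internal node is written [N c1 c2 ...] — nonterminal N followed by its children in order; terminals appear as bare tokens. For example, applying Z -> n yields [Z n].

X
X & Y
X & Y & Y
Y & Y & Y
Z & Y & Y
id & Y & Y
id & Z & Y
id & n & Y
id & n & Y - Z
id & n & Z - Z
id & n & id - Z
id & n & id - id

[X [X [X [Y [Z id]]] & [Y [Z n]]] & [Y [Y [Z id]] - [Z id]]]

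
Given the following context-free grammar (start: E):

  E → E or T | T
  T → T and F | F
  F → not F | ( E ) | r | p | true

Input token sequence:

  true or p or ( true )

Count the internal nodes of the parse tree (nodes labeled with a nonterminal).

[E [E [E [T [F true]]] or [T [F p]]] or [T [F ( [E [T [F true]]] )]]]

12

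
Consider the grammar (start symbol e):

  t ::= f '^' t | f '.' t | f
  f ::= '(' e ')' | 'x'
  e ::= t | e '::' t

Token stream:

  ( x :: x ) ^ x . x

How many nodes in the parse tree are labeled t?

5

[e [t [f ( [e [e [t [f x]]] :: [t [f x]]] )] ^ [t [f x] . [t [f x]]]]]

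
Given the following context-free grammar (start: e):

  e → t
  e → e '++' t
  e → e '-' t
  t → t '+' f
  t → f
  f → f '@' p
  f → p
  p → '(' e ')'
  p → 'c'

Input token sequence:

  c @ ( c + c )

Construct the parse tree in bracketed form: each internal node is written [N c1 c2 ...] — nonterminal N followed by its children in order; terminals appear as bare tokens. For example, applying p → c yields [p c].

[e [t [f [f [p c]] @ [p ( [e [t [t [f [p c]]] + [f [p c]]]] )]]]]

e
t
f
f @ p
p @ p
c @ p
c @ ( e )
c @ ( t )
c @ ( t + f )
c @ ( f + f )
c @ ( p + f )
c @ ( c + f )
c @ ( c + p )
c @ ( c + c )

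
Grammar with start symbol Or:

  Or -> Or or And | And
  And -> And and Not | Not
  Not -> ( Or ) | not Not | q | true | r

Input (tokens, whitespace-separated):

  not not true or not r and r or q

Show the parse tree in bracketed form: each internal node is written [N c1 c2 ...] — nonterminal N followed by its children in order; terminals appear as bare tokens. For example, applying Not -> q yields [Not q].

[Or [Or [Or [And [Not not [Not not [Not true]]]]] or [And [And [Not not [Not r]]] and [Not r]]] or [And [Not q]]]

Or
Or or And
Or or And or And
And or And or And
Not or And or And
not Not or And or And
not not Not or And or And
not not true or And or And
not not true or And and Not or And
not not true or Not and Not or And
not not true or not Not and Not or And
not not true or not r and Not or And
not not true or not r and r or And
not not true or not r and r or Not
not not true or not r and r or q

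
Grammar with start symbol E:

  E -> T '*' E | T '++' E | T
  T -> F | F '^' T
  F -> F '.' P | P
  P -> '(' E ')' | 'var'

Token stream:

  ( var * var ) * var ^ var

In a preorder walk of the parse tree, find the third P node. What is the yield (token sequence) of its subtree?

var

[E [T [F [P ( [E [T [F [P var]]] * [E [T [F [P var]]]]] )]]] * [E [T [F [P var]] ^ [T [F [P var]]]]]]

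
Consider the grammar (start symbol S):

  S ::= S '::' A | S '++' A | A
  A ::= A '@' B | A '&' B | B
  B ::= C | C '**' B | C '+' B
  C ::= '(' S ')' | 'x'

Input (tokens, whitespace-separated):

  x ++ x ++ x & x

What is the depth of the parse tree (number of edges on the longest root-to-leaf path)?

6

[S [S [S [A [B [C x]]]] ++ [A [B [C x]]]] ++ [A [A [B [C x]]] & [B [C x]]]]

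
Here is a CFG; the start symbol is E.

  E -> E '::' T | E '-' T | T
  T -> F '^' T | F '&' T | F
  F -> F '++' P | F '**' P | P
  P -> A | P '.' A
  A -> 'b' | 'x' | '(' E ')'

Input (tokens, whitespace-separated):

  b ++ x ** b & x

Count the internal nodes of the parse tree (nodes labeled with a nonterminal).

[E [T [F [F [F [P [A b]]] ++ [P [A x]]] ** [P [A b]]] & [T [F [P [A x]]]]]]

15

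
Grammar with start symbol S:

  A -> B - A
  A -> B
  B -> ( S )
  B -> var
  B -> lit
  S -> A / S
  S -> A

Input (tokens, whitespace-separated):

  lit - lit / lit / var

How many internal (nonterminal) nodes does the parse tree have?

[S [A [B lit] - [A [B lit]]] / [S [A [B lit]] / [S [A [B var]]]]]

11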